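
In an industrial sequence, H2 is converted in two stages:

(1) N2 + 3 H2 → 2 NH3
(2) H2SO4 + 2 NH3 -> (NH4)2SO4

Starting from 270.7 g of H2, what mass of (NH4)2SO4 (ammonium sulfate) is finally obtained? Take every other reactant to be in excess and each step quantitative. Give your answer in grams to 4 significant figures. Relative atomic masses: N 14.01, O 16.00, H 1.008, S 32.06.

M(H2) = 2(1.008) = 2.016 g/mol.
M((NH4)2SO4) = 2(14.01) + 8(1.008) + 32.06 + 4(16.00) = 132.144 g/mol.
n(H2) = 270.70 / 2.016 = 134.28 mol.
Step 1 gives a 3:2 ratio of H2 to NH3, so n(NH3) = 89.517 mol.
In step 2 the NH3:(NH4)2SO4 ratio is 2:1, so n((NH4)2SO4) = 44.759 mol.
Mass of (NH4)2SO4 = 44.759 × 132.144 = 5914.6 g.

5915 g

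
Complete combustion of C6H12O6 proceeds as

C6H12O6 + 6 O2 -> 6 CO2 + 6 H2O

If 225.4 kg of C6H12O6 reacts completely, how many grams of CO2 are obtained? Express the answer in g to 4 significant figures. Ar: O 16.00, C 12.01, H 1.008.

330400 g

M(C6H12O6) = 6(12.01) + 12(1.008) + 6(16.00) = 180.156 g/mol.
M(CO2) = 12.01 + 2(16.00) = 44.01 g/mol.
Convert: 225.4 kg = 225400 g.
n(C6H12O6) = 225400 g / 180.156 g/mol = 1251.1 mol.
From the equation the C6H12O6:CO2 mole ratio is 1:6, so n(CO2) = 1251.1 × 6/1 = 7506.8 mol.
Mass of CO2 = 7506.8 mol × 44.01 g/mol = 330380 g.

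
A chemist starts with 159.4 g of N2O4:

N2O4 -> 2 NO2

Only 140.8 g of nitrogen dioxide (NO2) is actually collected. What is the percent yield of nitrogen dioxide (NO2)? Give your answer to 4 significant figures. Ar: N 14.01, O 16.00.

M(N2O4) = 2(14.01) + 4(16.00) = 92.02 g/mol.
M(NO2) = 14.01 + 2(16.00) = 46.01 g/mol.
n(N2O4) = 159.40 g / 92.02 g/mol = 1.7322 mol.
From the equation the N2O4:NO2 mole ratio is 1:2, so n(NO2) = 1.7322 × 2/1 = 3.4645 mol.
Mass of NO2 = 3.4645 mol × 46.01 g/mol = 159.40 g.
This is the theoretical yield. Percent yield = 140.8 g / 159.40 g × 100% = 88.331%.

88.33 %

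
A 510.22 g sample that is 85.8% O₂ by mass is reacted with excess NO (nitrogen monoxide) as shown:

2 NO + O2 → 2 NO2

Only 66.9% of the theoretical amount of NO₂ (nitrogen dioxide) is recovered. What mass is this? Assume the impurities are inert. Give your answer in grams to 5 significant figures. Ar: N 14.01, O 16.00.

842.18 g

Pure O2 available = 510.22 g × 0.858 = 437.769 g.
M(O2) = 2(16.00) = 32.00 g/mol.
M(NO2) = 14.01 + 2(16.00) = 46.01 g/mol.
n(O2) = 437.769 g / 32.00 g/mol = 13.6803 mol.
From the equation the O2:NO2 mole ratio is 1:2, so n(NO2) = 13.6803 × 2/1 = 27.3605 mol.
Mass of NO2 = 27.3605 mol × 46.01 g/mol = 1258.86 g.
Actual mass collected = 1258.86 g × 0.669 = 842.177 g.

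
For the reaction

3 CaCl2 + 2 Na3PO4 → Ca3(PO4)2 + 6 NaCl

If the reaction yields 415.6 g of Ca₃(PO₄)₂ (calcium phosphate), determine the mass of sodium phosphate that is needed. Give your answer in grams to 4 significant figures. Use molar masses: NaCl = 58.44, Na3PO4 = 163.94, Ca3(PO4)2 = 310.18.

n(Ca3(PO4)2) = 415.60 g / 310.18 g/mol = 1.3399 mol.
From the equation the Ca3(PO4)2:Na3PO4 mole ratio is 1:2, so n(Na3PO4) = 1.3399 × 2/1 = 2.6797 mol.
Mass of Na3PO4 = 2.6797 mol × 163.94 g/mol = 439.32 g.

439.3 g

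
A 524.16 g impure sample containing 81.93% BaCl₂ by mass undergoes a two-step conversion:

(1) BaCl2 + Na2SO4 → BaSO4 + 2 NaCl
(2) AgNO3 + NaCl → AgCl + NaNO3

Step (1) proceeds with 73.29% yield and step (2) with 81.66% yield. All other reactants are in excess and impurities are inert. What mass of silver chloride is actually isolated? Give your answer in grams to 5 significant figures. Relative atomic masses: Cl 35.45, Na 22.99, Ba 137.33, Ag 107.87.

Pure BaCl2 = 524.16 × 0.8193 = 429.444 g.
M(BaCl2) = 137.33 + 2(35.45) = 208.23 g/mol.
M(AgCl) = 107.87 + 35.45 = 143.32 g/mol.
n(BaCl2) = 429.444 / 208.23 = 2.06236 mol.
Step 1 (BaCl2:NaCl = 1:2): theoretical n(NaCl) = 4.12471 mol; at 73.29% yield, n(NaCl) = 3.02300 mol.
Step 2 (NaCl:AgCl = 1:1): theoretical n(AgCl) = 3.02300 mol, so theoretical mass = 3.02300 × 143.32 = 433.256 g.
At 81.66% yield, actual mass of AgCl = 433.256 × 0.8166 = 353.797 g.

353.80 g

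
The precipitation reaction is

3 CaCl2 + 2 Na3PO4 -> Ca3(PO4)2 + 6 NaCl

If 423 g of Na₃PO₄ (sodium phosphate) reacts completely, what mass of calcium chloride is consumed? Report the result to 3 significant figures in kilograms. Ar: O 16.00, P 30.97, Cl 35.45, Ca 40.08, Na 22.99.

0.430 kg

M(Na3PO4) = 3(22.99) + 30.97 + 4(16.00) = 163.94 g/mol.
M(CaCl2) = 40.08 + 2(35.45) = 110.98 g/mol.
n(Na3PO4) = 423.0 g / 163.94 g/mol = 2.580 mol.
From the equation the Na3PO4:CaCl2 mole ratio is 2:3, so n(CaCl2) = 2.580 × 3/2 = 3.870 mol.
Mass of CaCl2 = 3.870 mol × 110.98 g/mol = 429.5 g.
Converting to kg: 429.5 g = 0.430 kg.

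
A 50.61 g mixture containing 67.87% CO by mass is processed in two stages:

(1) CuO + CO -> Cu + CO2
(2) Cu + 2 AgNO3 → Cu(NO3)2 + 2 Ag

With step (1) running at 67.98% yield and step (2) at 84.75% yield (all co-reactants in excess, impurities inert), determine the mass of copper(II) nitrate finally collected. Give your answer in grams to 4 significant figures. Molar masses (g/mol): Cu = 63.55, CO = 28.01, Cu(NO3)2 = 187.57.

Pure CO = 50.61 × 0.6787 = 34.349 g.
n(CO) = 34.349 / 28.01 = 1.2263 mol.
Step 1 (CO:Cu = 1:1): theoretical n(Cu) = 1.2263 mol; at 67.98% yield, n(Cu) = 0.83365 mol.
Step 2 (Cu:Cu(NO3)2 = 1:1): theoretical n(Cu(NO3)2) = 0.83365 mol, so theoretical mass = 0.83365 × 187.57 = 156.37 g.
At 84.75% yield, actual mass of Cu(NO3)2 = 156.37 × 0.8475 = 132.52 g.

132.5 g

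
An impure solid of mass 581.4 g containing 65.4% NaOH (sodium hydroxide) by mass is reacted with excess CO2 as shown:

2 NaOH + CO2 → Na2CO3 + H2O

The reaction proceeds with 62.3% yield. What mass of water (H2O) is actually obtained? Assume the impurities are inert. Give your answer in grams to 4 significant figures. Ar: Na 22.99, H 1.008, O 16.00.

53.35 g

Pure NaOH available = 581.4 g × 0.654 = 380.24 g.
M(NaOH) = 22.99 + 16.00 + 1.008 = 39.998 g/mol.
M(H2O) = 2(1.008) + 16.00 = 18.016 g/mol.
n(NaOH) = 380.24 g / 39.998 g/mol = 9.5064 mol.
From the equation the NaOH:H2O mole ratio is 2:1, so n(H2O) = 9.5064 × 1/2 = 4.7532 mol.
Mass of H2O = 4.7532 mol × 18.016 g/mol = 85.633 g.
Actual mass collected = 85.633 g × 0.623 = 53.350 g.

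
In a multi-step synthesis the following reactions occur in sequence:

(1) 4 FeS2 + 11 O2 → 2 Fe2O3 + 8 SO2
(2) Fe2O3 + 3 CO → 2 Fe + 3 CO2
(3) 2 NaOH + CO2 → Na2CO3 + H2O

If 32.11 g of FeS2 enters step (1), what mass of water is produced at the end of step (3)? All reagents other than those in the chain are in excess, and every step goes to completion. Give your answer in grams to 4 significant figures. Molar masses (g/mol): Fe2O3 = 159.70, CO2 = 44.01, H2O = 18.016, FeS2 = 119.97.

7.233 g

n(FeS2) = 32.11 / 119.97 = 0.26765 mol.
Reaction (1): FeS2→Fe2O3 ratio 4:2 ⇒ n(Fe2O3) = 0.13383 mol.
Reaction (2): Fe2O3→CO2 ratio 1:3 ⇒ n(CO2) = 0.40148 mol.
Reaction (3): CO2→H2O ratio 1:1 ⇒ n(H2O) = 0.40148 mol.
Mass of H2O = 0.40148 × 18.016 = 7.2330 g.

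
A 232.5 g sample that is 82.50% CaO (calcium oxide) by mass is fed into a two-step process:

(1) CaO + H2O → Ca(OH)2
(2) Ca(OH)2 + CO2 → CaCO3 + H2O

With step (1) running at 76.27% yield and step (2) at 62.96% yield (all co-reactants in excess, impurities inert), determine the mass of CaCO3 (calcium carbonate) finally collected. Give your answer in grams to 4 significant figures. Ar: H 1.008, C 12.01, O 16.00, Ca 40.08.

164.4 g

Pure CaO = 232.5 × 0.8250 = 191.81 g.
M(CaO) = 40.08 + 16.00 = 56.08 g/mol.
M(CaCO3) = 40.08 + 12.01 + 3(16.00) = 100.09 g/mol.
n(CaO) = 191.81 / 56.08 = 3.4203 mol.
Step 1 (CaO:Ca(OH)2 = 1:1): theoretical n(Ca(OH)2) = 3.4203 mol; at 76.27% yield, n(Ca(OH)2) = 2.6087 mol.
Step 2 (Ca(OH)2:CaCO3 = 1:1): theoretical n(CaCO3) = 2.6087 mol, so theoretical mass = 2.6087 × 100.09 = 261.10 g.
At 62.96% yield, actual mass of CaCO3 = 261.10 × 0.6296 = 164.39 g.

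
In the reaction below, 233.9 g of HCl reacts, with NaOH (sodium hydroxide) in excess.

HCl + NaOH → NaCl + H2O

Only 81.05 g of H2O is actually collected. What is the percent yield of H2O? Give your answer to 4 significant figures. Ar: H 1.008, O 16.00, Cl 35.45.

M(HCl) = 1.008 + 35.45 = 36.458 g/mol.
M(H2O) = 2(1.008) + 16.00 = 18.016 g/mol.
n(HCl) = 233.90 g / 36.458 g/mol = 6.4156 mol.
From the equation the HCl:H2O mole ratio is 1:1, so n(H2O) = 6.4156 × 1/1 = 6.4156 mol.
Mass of H2O = 6.4156 mol × 18.016 g/mol = 115.58 g.
This is the theoretical yield. Percent yield = 81.05 g / 115.58 g × 100% = 70.122%.

70.12 %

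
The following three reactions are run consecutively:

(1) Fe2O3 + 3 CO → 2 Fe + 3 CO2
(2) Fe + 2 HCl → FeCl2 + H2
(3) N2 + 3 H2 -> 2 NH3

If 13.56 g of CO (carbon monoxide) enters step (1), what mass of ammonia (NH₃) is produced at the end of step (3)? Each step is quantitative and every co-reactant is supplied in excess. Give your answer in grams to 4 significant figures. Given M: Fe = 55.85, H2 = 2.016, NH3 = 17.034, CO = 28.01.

n(CO) = 13.56 / 28.01 = 0.48411 mol.
Reaction (1): CO→Fe ratio 3:2 ⇒ n(Fe) = 0.32274 mol.
Reaction (2): Fe→H2 ratio 1:1 ⇒ n(H2) = 0.32274 mol.
Reaction (3): H2→NH3 ratio 3:2 ⇒ n(NH3) = 0.21516 mol.
Mass of NH3 = 0.21516 × 17.034 = 3.6651 g.

3.665 g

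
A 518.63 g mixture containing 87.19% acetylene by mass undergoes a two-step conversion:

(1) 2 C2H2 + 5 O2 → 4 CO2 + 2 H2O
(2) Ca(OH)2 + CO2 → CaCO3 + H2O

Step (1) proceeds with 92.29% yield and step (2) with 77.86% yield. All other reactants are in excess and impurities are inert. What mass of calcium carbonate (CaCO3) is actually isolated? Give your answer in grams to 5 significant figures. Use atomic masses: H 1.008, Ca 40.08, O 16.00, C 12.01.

2498.3 g

Pure C2H2 = 518.63 × 0.8719 = 452.193 g.
M(C2H2) = 2(12.01) + 2(1.008) = 26.036 g/mol.
M(CaCO3) = 40.08 + 12.01 + 3(16.00) = 100.09 g/mol.
n(C2H2) = 452.193 / 26.036 = 17.3680 mol.
Step 1 (C2H2:CO2 = 2:4): theoretical n(CO2) = 34.7360 mol; at 92.29% yield, n(CO2) = 32.0579 mol.
Step 2 (CO2:CaCO3 = 1:1): theoretical n(CaCO3) = 32.0579 mol, so theoretical mass = 32.0579 × 100.09 = 3208.67 g.
At 77.86% yield, actual mass of CaCO3 = 3208.67 × 0.7786 = 2498.27 g.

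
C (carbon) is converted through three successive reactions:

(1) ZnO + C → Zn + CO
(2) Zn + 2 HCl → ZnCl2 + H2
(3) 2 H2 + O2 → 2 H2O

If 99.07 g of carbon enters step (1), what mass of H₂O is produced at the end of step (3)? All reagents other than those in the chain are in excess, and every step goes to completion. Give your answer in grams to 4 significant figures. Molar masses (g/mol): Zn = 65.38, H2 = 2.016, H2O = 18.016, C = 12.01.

148.6 g

n(C) = 99.07 / 12.01 = 8.2490 mol.
Reaction (1): C→Zn ratio 1:1 ⇒ n(Zn) = 8.2490 mol.
Reaction (2): Zn→H2 ratio 1:1 ⇒ n(H2) = 8.2490 mol.
Reaction (3): H2→H2O ratio 2:2 ⇒ n(H2O) = 8.2490 mol.
Mass of H2O = 8.2490 × 18.016 = 148.61 g.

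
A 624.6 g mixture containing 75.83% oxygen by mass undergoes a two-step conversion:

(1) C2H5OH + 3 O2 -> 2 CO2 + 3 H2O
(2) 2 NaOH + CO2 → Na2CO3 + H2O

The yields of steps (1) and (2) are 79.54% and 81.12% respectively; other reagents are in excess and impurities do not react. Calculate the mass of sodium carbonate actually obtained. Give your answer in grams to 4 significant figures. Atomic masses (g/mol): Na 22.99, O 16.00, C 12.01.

674.8 g

Pure O2 = 624.6 × 0.7583 = 473.63 g.
M(O2) = 2(16.00) = 32.00 g/mol.
M(Na2CO3) = 2(22.99) + 12.01 + 3(16.00) = 105.99 g/mol.
n(O2) = 473.63 / 32.00 = 14.801 mol.
Step 1 (O2:CO2 = 3:2): theoretical n(CO2) = 9.8674 mol; at 79.54% yield, n(CO2) = 7.8485 mol.
Step 2 (CO2:Na2CO3 = 1:1): theoretical n(Na2CO3) = 7.8485 mol, so theoretical mass = 7.8485 × 105.99 = 831.86 g.
At 81.12% yield, actual mass of Na2CO3 = 831.86 × 0.8112 = 674.81 g.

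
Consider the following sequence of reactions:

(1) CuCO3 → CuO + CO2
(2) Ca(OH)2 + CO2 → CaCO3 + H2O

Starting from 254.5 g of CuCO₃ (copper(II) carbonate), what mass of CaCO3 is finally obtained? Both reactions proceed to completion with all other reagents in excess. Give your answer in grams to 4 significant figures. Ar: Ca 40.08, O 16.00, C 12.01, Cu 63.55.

206.2 g

M(CuCO3) = 63.55 + 12.01 + 3(16.00) = 123.56 g/mol.
M(CaCO3) = 40.08 + 12.01 + 3(16.00) = 100.09 g/mol.
n(CuCO3) = 254.50 / 123.56 = 2.0597 mol.
Step 1 gives a 1:1 ratio of CuCO3 to CO2, so n(CO2) = 2.0597 mol.
In step 2 the CO2:CaCO3 ratio is 1:1, so n(CaCO3) = 2.0597 mol.
Mass of CaCO3 = 2.0597 × 100.09 = 206.16 g.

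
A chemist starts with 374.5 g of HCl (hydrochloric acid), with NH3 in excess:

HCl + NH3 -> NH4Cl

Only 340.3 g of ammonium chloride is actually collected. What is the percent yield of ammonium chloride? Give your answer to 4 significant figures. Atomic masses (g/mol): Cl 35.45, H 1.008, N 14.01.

M(HCl) = 1.008 + 35.45 = 36.458 g/mol.
M(NH4Cl) = 14.01 + 4(1.008) + 35.45 = 53.492 g/mol.
n(HCl) = 374.50 g / 36.458 g/mol = 10.272 mol.
From the equation the HCl:NH4Cl mole ratio is 1:1, so n(NH4Cl) = 10.272 × 1/1 = 10.272 mol.
Mass of NH4Cl = 10.272 mol × 53.492 g/mol = 549.47 g.
This is the theoretical yield. Percent yield = 340.3 g / 549.47 g × 100% = 61.932%.

61.93 %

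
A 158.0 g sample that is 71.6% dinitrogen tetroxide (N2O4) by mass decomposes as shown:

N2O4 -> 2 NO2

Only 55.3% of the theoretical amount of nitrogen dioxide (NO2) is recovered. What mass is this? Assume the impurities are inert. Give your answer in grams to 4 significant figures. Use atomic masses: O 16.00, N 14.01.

62.56 g

Pure N2O4 available = 158.0 g × 0.716 = 113.13 g.
M(N2O4) = 2(14.01) + 4(16.00) = 92.02 g/mol.
M(NO2) = 14.01 + 2(16.00) = 46.01 g/mol.
n(N2O4) = 113.13 g / 92.02 g/mol = 1.2294 mol.
From the equation the N2O4:NO2 mole ratio is 1:2, so n(NO2) = 1.2294 × 2/1 = 2.4588 mol.
Mass of NO2 = 2.4588 mol × 46.01 g/mol = 113.13 g.
Actual mass collected = 113.13 g × 0.553 = 62.560 g.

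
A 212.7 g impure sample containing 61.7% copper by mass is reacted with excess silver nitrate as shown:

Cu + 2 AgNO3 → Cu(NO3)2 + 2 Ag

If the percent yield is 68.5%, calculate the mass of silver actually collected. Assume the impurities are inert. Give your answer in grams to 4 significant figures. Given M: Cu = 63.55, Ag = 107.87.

Pure Cu available = 212.7 g × 0.617 = 131.24 g.
n(Cu) = 131.24 g / 63.55 g/mol = 2.0651 mol.
From the equation the Cu:Ag mole ratio is 1:2, so n(Ag) = 2.0651 × 2/1 = 4.1302 mol.
Mass of Ag = 4.1302 mol × 107.87 g/mol = 445.52 g.
Actual mass collected = 445.52 g × 0.685 = 305.18 g.

305.2 g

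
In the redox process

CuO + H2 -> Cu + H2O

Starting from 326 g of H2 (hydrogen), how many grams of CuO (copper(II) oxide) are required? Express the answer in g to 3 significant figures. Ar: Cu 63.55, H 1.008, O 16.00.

12900 g

M(H2) = 2(1.008) = 2.016 g/mol.
M(CuO) = 63.55 + 16.00 = 79.55 g/mol.
n(H2) = 326.0 g / 2.016 g/mol = 161.7 mol.
From the equation the H2:CuO mole ratio is 1:1, so n(CuO) = 161.7 × 1/1 = 161.7 mol.
Mass of CuO = 161.7 mol × 79.55 g/mol = 12860 g.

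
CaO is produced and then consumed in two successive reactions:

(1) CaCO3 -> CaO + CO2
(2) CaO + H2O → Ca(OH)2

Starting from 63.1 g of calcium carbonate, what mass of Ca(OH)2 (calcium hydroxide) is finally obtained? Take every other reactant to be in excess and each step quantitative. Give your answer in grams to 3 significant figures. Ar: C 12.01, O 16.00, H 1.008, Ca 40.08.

46.7 g

M(CaCO3) = 40.08 + 12.01 + 3(16.00) = 100.09 g/mol.
M(Ca(OH)2) = 40.08 + 2(16.00) + 2(1.008) = 74.096 g/mol.
n(CaCO3) = 63.10 / 100.09 = 0.6304 mol.
Step 1 gives a 1:1 ratio of CaCO3 to CaO, so n(CaO) = 0.6304 mol.
In step 2 the CaO:Ca(OH)2 ratio is 1:1, so n(Ca(OH)2) = 0.6304 mol.
Mass of Ca(OH)2 = 0.6304 × 74.096 = 46.71 g.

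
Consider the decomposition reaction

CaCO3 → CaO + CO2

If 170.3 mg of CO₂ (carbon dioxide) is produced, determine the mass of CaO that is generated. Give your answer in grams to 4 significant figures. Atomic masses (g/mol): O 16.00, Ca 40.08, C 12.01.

0.2170 g

M(CO2) = 12.01 + 2(16.00) = 44.01 g/mol.
M(CaO) = 40.08 + 16.00 = 56.08 g/mol.
Convert: 170.3 mg = 0.17030 g.
n(CO2) = 0.17030 g / 44.01 g/mol = 0.0038696 mol.
From the equation the CO2:CaO mole ratio is 1:1, so n(CaO) = 0.0038696 × 1/1 = 0.0038696 mol.
Mass of CaO = 0.0038696 mol × 56.08 g/mol = 0.21701 g.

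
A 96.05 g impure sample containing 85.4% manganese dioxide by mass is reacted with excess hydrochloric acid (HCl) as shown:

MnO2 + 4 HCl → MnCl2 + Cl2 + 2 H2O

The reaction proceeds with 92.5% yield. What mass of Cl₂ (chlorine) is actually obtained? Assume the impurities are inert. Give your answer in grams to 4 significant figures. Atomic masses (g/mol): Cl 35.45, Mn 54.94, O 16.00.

Pure MnO2 available = 96.05 g × 0.854 = 82.027 g.
M(MnO2) = 54.94 + 2(16.00) = 86.94 g/mol.
M(Cl2) = 2(35.45) = 70.90 g/mol.
n(MnO2) = 82.027 g / 86.94 g/mol = 0.94349 mol.
From the equation the MnO2:Cl2 mole ratio is 1:1, so n(Cl2) = 0.94349 × 1/1 = 0.94349 mol.
Mass of Cl2 = 0.94349 mol × 70.90 g/mol = 66.893 g.
Actual mass collected = 66.893 g × 0.925 = 61.876 g.

61.88 g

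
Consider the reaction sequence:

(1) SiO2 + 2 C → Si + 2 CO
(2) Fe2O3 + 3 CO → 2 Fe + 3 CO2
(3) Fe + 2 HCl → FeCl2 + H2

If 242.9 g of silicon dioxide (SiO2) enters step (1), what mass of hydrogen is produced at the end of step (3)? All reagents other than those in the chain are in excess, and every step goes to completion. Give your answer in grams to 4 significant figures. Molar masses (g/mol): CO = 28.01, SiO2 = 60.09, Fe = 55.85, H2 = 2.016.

n(SiO2) = 242.9 / 60.09 = 4.0423 mol.
Reaction (1): SiO2→CO ratio 1:2 ⇒ n(CO) = 8.0845 mol.
Reaction (2): CO→Fe ratio 3:2 ⇒ n(Fe) = 5.3897 mol.
Reaction (3): Fe→H2 ratio 1:1 ⇒ n(H2) = 5.3897 mol.
Mass of H2 = 5.3897 × 2.016 = 10.866 g.

10.87 g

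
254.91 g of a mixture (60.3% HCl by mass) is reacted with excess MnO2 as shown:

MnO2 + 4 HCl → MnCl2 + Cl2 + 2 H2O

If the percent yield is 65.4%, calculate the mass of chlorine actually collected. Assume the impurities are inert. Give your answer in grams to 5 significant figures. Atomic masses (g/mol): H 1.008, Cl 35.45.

48.874 g

Pure HCl available = 254.91 g × 0.603 = 153.711 g.
M(HCl) = 1.008 + 35.45 = 36.458 g/mol.
M(Cl2) = 2(35.45) = 70.90 g/mol.
n(HCl) = 153.711 g / 36.458 g/mol = 4.21610 mol.
From the equation the HCl:Cl2 mole ratio is 4:1, so n(Cl2) = 4.21610 × 1/4 = 1.05403 mol.
Mass of Cl2 = 1.05403 mol × 70.90 g/mol = 74.7304 g.
Actual mass collected = 74.7304 g × 0.654 = 48.8737 g.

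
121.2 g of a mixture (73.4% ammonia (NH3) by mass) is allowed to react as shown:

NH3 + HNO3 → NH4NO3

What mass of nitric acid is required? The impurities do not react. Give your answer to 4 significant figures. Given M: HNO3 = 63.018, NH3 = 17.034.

329.1 g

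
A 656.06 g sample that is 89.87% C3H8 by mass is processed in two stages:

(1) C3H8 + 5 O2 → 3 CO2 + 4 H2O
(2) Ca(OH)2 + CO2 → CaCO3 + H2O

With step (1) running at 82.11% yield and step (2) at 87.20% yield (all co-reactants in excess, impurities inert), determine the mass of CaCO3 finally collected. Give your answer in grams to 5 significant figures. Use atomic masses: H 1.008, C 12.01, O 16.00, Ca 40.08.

2874.8 g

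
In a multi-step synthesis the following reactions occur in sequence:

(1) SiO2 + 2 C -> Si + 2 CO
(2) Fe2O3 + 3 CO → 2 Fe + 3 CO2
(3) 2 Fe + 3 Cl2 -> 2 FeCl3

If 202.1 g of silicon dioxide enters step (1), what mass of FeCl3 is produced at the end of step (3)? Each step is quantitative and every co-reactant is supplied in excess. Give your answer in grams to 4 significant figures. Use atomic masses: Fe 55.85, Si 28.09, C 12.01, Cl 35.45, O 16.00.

727.4 g

M(SiO2) = 28.09 + 2(16.00) = 60.09 g/mol.
M(FeCl3) = 55.85 + 3(35.45) = 162.20 g/mol.
n(SiO2) = 202.1 / 60.09 = 3.3633 mol.
Reaction (1): SiO2→CO ratio 1:2 ⇒ n(CO) = 6.7266 mol.
Reaction (2): CO→Fe ratio 3:2 ⇒ n(Fe) = 4.4844 mol.
Reaction (3): Fe→FeCl3 ratio 2:2 ⇒ n(FeCl3) = 4.4844 mol.
Mass of FeCl3 = 4.4844 × 162.20 = 727.37 g.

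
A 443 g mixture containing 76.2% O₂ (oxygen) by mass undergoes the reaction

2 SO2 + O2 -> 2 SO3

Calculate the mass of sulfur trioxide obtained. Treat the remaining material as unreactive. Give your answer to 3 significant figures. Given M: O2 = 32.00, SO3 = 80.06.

1690 g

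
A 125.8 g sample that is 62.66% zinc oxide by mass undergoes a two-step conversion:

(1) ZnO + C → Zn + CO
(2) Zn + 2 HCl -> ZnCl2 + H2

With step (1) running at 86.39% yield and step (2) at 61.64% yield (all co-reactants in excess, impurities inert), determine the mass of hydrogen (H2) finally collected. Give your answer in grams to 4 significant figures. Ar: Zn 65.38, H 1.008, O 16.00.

1.040 g

Pure ZnO = 125.8 × 0.6266 = 78.826 g.
M(ZnO) = 65.38 + 16.00 = 81.38 g/mol.
M(H2) = 2(1.008) = 2.016 g/mol.
n(ZnO) = 78.826 / 81.38 = 0.96862 mol.
Step 1 (ZnO:Zn = 1:1): theoretical n(Zn) = 0.96862 mol; at 86.39% yield, n(Zn) = 0.83679 mol.
Step 2 (Zn:H2 = 1:1): theoretical n(H2) = 0.83679 mol, so theoretical mass = 0.83679 × 2.016 = 1.6870 g.
At 61.64% yield, actual mass of H2 = 1.6870 × 0.6164 = 1.0398 g.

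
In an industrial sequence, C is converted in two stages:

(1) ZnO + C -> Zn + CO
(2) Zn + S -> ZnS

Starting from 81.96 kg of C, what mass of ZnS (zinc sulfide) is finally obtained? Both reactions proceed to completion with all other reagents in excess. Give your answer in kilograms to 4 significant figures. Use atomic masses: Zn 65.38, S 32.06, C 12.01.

665.0 kg

M(C) = 12.01 g/mol.
M(ZnS) = 65.38 + 32.06 = 97.44 g/mol.
81.96 kg = 81960 g.
n(C) = 81960 / 12.01 = 6824.3 mol.
Step 1 gives a 1:1 ratio of C to Zn, so n(Zn) = 6824.3 mol.
In step 2 the Zn:ZnS ratio is 1:1, so n(ZnS) = 6824.3 mol.
Mass of ZnS = 6824.3 × 97.44 = 664960 g = 665.0 kg.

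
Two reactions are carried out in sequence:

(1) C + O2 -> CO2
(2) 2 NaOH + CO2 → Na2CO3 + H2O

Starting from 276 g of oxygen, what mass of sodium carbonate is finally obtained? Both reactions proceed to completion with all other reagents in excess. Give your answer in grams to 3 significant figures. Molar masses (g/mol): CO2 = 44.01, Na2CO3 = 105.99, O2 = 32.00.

n(O2) = 276.0 / 32.00 = 8.625 mol.
Step 1 gives a 1:1 ratio of O2 to CO2, so n(CO2) = 8.625 mol.
In step 2 the CO2:Na2CO3 ratio is 1:1, so n(Na2CO3) = 8.625 mol.
Mass of Na2CO3 = 8.625 × 105.99 = 914.2 g.

914 g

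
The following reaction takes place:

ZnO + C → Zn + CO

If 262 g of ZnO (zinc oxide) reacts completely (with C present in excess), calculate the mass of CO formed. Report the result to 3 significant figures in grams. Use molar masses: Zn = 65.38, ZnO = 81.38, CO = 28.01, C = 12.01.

90.2 g

n(ZnO) = 262.0 g / 81.38 g/mol = 3.219 mol.
From the equation the ZnO:CO mole ratio is 1:1, so n(CO) = 3.219 × 1/1 = 3.219 mol.
Mass of CO = 3.219 mol × 28.01 g/mol = 90.18 g.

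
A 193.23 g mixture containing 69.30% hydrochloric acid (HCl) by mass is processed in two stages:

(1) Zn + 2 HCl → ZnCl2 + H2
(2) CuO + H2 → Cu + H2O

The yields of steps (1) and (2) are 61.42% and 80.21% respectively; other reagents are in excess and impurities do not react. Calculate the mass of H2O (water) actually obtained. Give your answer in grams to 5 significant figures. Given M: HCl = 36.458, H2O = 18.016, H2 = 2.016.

Pure HCl = 193.23 × 0.6930 = 133.908 g.
n(HCl) = 133.908 / 36.458 = 3.67295 mol.
Step 1 (HCl:H2 = 2:1): theoretical n(H2) = 1.83647 mol; at 61.42% yield, n(H2) = 1.12796 mol.
Step 2 (H2:H2O = 1:1): theoretical n(H2O) = 1.12796 mol, so theoretical mass = 1.12796 × 18.016 = 20.3214 g.
At 80.21% yield, actual mass of H2O = 20.3214 × 0.8021 = 16.2998 g.

16.300 g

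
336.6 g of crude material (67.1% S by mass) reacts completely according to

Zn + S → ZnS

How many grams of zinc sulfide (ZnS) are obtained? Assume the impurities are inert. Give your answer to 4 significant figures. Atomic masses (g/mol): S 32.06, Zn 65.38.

Mass of pure S = 336.6 g × 0.671 = 225.86 g.
M(S) = 32.06 g/mol.
M(ZnS) = 65.38 + 32.06 = 97.44 g/mol.
n(S) = 225.86 g / 32.06 g/mol = 7.0449 mol.
From the equation the S:ZnS mole ratio is 1:1, so n(ZnS) = 7.0449 × 1/1 = 7.0449 mol.
Mass of ZnS = 7.0449 mol × 97.44 g/mol = 686.45 g.

686.5 g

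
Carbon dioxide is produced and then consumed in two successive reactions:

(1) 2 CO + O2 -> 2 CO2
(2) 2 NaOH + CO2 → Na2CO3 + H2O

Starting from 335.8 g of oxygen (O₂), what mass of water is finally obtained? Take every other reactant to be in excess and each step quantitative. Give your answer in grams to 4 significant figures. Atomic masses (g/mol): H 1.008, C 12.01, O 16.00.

378.1 g

M(O2) = 2(16.00) = 32.00 g/mol.
M(H2O) = 2(1.008) + 16.00 = 18.016 g/mol.
n(O2) = 335.80 / 32.00 = 10.494 mol.
Step 1 gives a 1:2 ratio of O2 to CO2, so n(CO2) = 20.988 mol.
In step 2 the CO2:H2O ratio is 1:1, so n(H2O) = 20.988 mol.
Mass of H2O = 20.988 × 18.016 = 378.11 g.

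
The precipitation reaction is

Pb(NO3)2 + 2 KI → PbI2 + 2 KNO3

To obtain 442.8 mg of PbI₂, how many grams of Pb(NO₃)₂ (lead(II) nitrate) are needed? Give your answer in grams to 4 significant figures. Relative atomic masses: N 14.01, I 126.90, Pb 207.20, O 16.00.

0.3181 g

M(PbI2) = 207.20 + 2(126.90) = 461.00 g/mol.
M(Pb(NO3)2) = 207.20 + 2(14.01) + 6(16.00) = 331.22 g/mol.
Convert: 442.8 mg = 0.44280 g.
n(PbI2) = 0.44280 g / 461.00 g/mol = 0.00096052 mol.
From the equation the PbI2:Pb(NO3)2 mole ratio is 1:1, so n(Pb(NO3)2) = 0.00096052 × 1/1 = 0.00096052 mol.
Mass of Pb(NO3)2 = 0.00096052 mol × 331.22 g/mol = 0.31814 g.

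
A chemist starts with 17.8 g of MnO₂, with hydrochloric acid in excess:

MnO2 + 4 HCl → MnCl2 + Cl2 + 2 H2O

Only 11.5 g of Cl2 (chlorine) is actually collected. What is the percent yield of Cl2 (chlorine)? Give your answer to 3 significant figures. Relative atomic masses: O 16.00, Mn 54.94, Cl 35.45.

79.2 %

M(MnO2) = 54.94 + 2(16.00) = 86.94 g/mol.
M(Cl2) = 2(35.45) = 70.90 g/mol.
n(MnO2) = 17.80 g / 86.94 g/mol = 0.2047 mol.
From the equation the MnO2:Cl2 mole ratio is 1:1, so n(Cl2) = 0.2047 × 1/1 = 0.2047 mol.
Mass of Cl2 = 0.2047 mol × 70.90 g/mol = 14.52 g.
This is the theoretical yield. Percent yield = 11.5 g / 14.52 g × 100% = 79.22%.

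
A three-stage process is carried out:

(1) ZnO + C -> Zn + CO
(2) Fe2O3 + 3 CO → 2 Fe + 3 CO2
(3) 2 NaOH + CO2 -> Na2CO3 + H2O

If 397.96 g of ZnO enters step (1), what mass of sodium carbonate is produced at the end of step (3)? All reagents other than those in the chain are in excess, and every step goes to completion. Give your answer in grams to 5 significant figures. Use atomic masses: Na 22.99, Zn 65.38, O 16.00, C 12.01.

518.31 g

M(ZnO) = 65.38 + 16.00 = 81.38 g/mol.
M(Na2CO3) = 2(22.99) + 12.01 + 3(16.00) = 105.99 g/mol.
n(ZnO) = 397.96 / 81.38 = 4.89014 mol.
Reaction (1): ZnO→CO ratio 1:1 ⇒ n(CO) = 4.89014 mol.
Reaction (2): CO→CO2 ratio 3:3 ⇒ n(CO2) = 4.89014 mol.
Reaction (3): CO2→Na2CO3 ratio 1:1 ⇒ n(Na2CO3) = 4.89014 mol.
Mass of Na2CO3 = 4.89014 × 105.99 = 518.306 g.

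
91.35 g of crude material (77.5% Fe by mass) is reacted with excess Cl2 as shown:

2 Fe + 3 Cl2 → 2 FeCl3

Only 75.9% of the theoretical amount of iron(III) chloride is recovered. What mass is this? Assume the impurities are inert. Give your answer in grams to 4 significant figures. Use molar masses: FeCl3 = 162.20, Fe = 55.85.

Pure Fe available = 91.35 g × 0.775 = 70.796 g.
n(Fe) = 70.796 g / 55.85 g/mol = 1.2676 mol.
From the equation the Fe:FeCl3 mole ratio is 2:2, so n(FeCl3) = 1.2676 × 2/2 = 1.2676 mol.
Mass of FeCl3 = 1.2676 mol × 162.20 g/mol = 205.61 g.
Actual mass collected = 205.61 g × 0.759 = 156.06 g.

156.1 g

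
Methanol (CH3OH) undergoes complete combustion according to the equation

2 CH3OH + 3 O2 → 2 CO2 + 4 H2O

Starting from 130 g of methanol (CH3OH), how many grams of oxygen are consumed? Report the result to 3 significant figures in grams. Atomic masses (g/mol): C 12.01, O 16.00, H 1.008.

M(CH3OH) = 12.01 + 4(1.008) + 16.00 = 32.042 g/mol.
M(O2) = 2(16.00) = 32.00 g/mol.
n(CH3OH) = 130.0 g / 32.042 g/mol = 4.057 mol.
From the equation the CH3OH:O2 mole ratio is 2:3, so n(O2) = 4.057 × 3/2 = 6.086 mol.
Mass of O2 = 6.086 mol × 32.00 g/mol = 194.7 g.

195 g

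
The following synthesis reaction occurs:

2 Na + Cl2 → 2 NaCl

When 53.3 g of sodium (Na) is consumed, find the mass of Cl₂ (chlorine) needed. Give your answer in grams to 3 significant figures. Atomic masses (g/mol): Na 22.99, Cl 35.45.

M(Na) = 22.99 g/mol.
M(Cl2) = 2(35.45) = 70.90 g/mol.
n(Na) = 53.30 g / 22.99 g/mol = 2.318 mol.
From the equation the Na:Cl2 mole ratio is 2:1, so n(Cl2) = 2.318 × 1/2 = 1.159 mol.
Mass of Cl2 = 1.159 mol × 70.90 g/mol = 82.19 g.

82.2 g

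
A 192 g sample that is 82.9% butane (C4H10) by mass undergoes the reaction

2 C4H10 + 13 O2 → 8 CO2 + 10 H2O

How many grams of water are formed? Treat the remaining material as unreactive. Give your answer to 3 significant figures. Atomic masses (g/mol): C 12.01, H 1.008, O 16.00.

Mass of pure C4H10 = 192 g × 0.829 = 159.2 g.
M(C4H10) = 4(12.01) + 10(1.008) = 58.12 g/mol.
M(H2O) = 2(1.008) + 16.00 = 18.016 g/mol.
n(C4H10) = 159.2 g / 58.12 g/mol = 2.739 mol.
From the equation the C4H10:H2O mole ratio is 2:10, so n(H2O) = 2.739 × 10/2 = 13.69 mol.
Mass of H2O = 13.69 mol × 18.016 g/mol = 246.7 g.

247 g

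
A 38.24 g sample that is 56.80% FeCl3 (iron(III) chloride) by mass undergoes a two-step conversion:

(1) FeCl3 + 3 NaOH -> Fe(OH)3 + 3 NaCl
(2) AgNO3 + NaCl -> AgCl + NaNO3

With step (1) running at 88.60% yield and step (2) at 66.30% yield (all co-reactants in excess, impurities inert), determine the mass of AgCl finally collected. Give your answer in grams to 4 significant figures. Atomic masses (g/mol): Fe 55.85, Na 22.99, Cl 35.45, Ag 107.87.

33.82 g

Pure FeCl3 = 38.24 × 0.5680 = 21.720 g.
M(FeCl3) = 55.85 + 3(35.45) = 162.20 g/mol.
M(AgCl) = 107.87 + 35.45 = 143.32 g/mol.
n(FeCl3) = 21.720 / 162.20 = 0.13391 mol.
Step 1 (FeCl3:NaCl = 1:3): theoretical n(NaCl) = 0.40173 mol; at 88.60% yield, n(NaCl) = 0.35593 mol.
Step 2 (NaCl:AgCl = 1:1): theoretical n(AgCl) = 0.35593 mol, so theoretical mass = 0.35593 × 143.32 = 51.013 g.
At 66.30% yield, actual mass of AgCl = 51.013 × 0.6630 = 33.821 g.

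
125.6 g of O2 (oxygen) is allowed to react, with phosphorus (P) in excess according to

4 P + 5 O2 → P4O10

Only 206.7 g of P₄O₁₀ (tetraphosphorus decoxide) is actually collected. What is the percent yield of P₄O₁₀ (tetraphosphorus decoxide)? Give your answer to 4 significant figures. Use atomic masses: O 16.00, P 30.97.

92.75 %

M(O2) = 2(16.00) = 32.00 g/mol.
M(P4O10) = 4(30.97) + 10(16.00) = 283.88 g/mol.
n(O2) = 125.60 g / 32.00 g/mol = 3.9250 mol.
From the equation the O2:P4O10 mole ratio is 5:1, so n(P4O10) = 3.9250 × 1/5 = 0.78500 mol.
Mass of P4O10 = 0.78500 mol × 283.88 g/mol = 222.85 g.
This is the theoretical yield. Percent yield = 206.7 g / 222.85 g × 100% = 92.755%.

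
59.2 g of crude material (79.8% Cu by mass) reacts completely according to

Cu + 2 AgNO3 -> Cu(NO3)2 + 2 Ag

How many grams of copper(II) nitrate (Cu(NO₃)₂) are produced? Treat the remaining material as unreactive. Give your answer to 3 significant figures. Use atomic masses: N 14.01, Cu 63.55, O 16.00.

139 g

Mass of pure Cu = 59.2 g × 0.798 = 47.24 g.
M(Cu) = 63.55 g/mol.
M(Cu(NO3)2) = 63.55 + 2(14.01) + 6(16.00) = 187.57 g/mol.
n(Cu) = 47.24 g / 63.55 g/mol = 0.7434 mol.
From the equation the Cu:Cu(NO3)2 mole ratio is 1:1, so n(Cu(NO3)2) = 0.7434 × 1/1 = 0.7434 mol.
Mass of Cu(NO3)2 = 0.7434 mol × 187.57 g/mol = 139.4 g.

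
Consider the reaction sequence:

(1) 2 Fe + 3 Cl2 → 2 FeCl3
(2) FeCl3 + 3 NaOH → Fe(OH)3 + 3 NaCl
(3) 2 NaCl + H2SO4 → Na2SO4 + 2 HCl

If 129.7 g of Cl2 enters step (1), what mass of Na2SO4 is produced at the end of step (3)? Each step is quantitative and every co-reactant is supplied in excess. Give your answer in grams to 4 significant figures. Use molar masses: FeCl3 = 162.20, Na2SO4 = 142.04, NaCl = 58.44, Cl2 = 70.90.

259.8 g

n(Cl2) = 129.7 / 70.90 = 1.8293 mol.
Reaction (1): Cl2→FeCl3 ratio 3:2 ⇒ n(FeCl3) = 1.2196 mol.
Reaction (2): FeCl3→NaCl ratio 1:3 ⇒ n(NaCl) = 3.6587 mol.
Reaction (3): NaCl→Na2SO4 ratio 2:1 ⇒ n(Na2SO4) = 1.8293 mol.
Mass of Na2SO4 = 1.8293 × 142.04 = 259.84 g.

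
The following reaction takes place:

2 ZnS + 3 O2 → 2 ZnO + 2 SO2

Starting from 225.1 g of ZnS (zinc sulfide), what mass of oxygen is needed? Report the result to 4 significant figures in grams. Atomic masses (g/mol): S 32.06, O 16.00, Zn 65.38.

M(ZnS) = 65.38 + 32.06 = 97.44 g/mol.
M(O2) = 2(16.00) = 32.00 g/mol.
n(ZnS) = 225.10 g / 97.44 g/mol = 2.3101 mol.
From the equation the ZnS:O2 mole ratio is 2:3, so n(O2) = 2.3101 × 3/2 = 3.4652 mol.
Mass of O2 = 3.4652 mol × 32.00 g/mol = 110.89 g.

110.9 g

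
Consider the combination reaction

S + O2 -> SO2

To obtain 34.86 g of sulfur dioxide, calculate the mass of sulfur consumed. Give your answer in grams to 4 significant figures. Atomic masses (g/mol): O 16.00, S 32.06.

17.45 g

M(SO2) = 32.06 + 2(16.00) = 64.06 g/mol.
M(S) = 32.06 g/mol.
n(SO2) = 34.860 g / 64.06 g/mol = 0.54418 mol.
From the equation the SO2:S mole ratio is 1:1, so n(S) = 0.54418 × 1/1 = 0.54418 mol.
Mass of S = 0.54418 mol × 32.06 g/mol = 17.446 g.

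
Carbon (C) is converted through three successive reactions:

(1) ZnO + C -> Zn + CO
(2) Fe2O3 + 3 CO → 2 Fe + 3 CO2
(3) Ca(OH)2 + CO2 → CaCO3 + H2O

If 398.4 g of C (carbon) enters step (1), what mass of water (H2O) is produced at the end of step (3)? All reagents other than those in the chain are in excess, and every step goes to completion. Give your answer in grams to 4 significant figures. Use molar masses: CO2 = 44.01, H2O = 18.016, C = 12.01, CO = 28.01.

597.6 g

n(C) = 398.4 / 12.01 = 33.172 mol.
Reaction (1): C→CO ratio 1:1 ⇒ n(CO) = 33.172 mol.
Reaction (2): CO→CO2 ratio 3:3 ⇒ n(CO2) = 33.172 mol.
Reaction (3): CO2→H2O ratio 1:1 ⇒ n(H2O) = 33.172 mol.
Mass of H2O = 33.172 × 18.016 = 597.63 g.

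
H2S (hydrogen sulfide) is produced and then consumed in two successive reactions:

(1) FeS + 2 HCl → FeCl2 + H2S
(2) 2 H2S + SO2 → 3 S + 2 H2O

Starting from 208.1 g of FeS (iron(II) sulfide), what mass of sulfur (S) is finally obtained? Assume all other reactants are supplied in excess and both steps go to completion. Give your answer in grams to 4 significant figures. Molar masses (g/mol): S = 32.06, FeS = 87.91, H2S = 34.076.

113.8 g

n(FeS) = 208.10 / 87.91 = 2.3672 mol.
Step 1 gives a 1:1 ratio of FeS to H2S, so n(H2S) = 2.3672 mol.
In step 2 the H2S:S ratio is 2:3, so n(S) = 3.5508 mol.
Mass of S = 3.5508 × 32.06 = 113.84 g.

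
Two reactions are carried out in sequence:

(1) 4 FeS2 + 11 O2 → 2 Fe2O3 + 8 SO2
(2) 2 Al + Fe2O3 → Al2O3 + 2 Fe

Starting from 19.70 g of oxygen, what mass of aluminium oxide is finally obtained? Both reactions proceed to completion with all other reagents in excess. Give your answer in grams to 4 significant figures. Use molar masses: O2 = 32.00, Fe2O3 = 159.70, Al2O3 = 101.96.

n(O2) = 19.700 / 32.00 = 0.61562 mol.
Step 1 gives a 11:2 ratio of O2 to Fe2O3, so n(Fe2O3) = 0.11193 mol.
In step 2 the Fe2O3:Al2O3 ratio is 1:1, so n(Al2O3) = 0.11193 mol.
Mass of Al2O3 = 0.11193 × 101.96 = 11.413 g.

11.41 g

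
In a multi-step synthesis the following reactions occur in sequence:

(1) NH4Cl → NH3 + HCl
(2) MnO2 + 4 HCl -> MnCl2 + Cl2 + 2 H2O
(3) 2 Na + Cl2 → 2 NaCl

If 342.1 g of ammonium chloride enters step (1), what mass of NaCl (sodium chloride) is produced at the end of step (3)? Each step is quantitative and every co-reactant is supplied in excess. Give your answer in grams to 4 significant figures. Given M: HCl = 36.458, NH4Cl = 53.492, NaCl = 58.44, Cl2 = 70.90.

n(NH4Cl) = 342.1 / 53.492 = 6.3953 mol.
Reaction (1): NH4Cl→HCl ratio 1:1 ⇒ n(HCl) = 6.3953 mol.
Reaction (2): HCl→Cl2 ratio 4:1 ⇒ n(Cl2) = 1.5988 mol.
Reaction (3): Cl2→NaCl ratio 1:2 ⇒ n(NaCl) = 3.1977 mol.
Mass of NaCl = 3.1977 × 58.44 = 186.87 g.

186.9 g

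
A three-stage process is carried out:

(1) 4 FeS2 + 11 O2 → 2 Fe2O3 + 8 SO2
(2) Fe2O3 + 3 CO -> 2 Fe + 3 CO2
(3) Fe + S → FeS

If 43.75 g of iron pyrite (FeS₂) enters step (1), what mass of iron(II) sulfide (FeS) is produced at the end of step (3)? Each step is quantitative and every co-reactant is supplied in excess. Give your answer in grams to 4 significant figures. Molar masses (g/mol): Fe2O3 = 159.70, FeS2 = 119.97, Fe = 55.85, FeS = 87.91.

32.06 g

n(FeS2) = 43.75 / 119.97 = 0.36467 mol.
Reaction (1): FeS2→Fe2O3 ratio 4:2 ⇒ n(Fe2O3) = 0.18234 mol.
Reaction (2): Fe2O3→Fe ratio 1:2 ⇒ n(Fe) = 0.36467 mol.
Reaction (3): Fe→FeS ratio 1:1 ⇒ n(FeS) = 0.36467 mol.
Mass of FeS = 0.36467 × 87.91 = 32.059 g.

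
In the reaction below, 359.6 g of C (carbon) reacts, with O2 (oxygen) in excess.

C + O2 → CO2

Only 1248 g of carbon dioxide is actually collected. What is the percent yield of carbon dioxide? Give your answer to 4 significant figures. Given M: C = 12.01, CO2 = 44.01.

94.71 %

n(C) = 359.60 g / 12.01 g/mol = 29.942 mol.
From the equation the C:CO2 mole ratio is 1:1, so n(CO2) = 29.942 × 1/1 = 29.942 mol.
Mass of CO2 = 29.942 mol × 44.01 g/mol = 1317.7 g.
This is the theoretical yield. Percent yield = 1248 g / 1317.7 g × 100% = 94.708%.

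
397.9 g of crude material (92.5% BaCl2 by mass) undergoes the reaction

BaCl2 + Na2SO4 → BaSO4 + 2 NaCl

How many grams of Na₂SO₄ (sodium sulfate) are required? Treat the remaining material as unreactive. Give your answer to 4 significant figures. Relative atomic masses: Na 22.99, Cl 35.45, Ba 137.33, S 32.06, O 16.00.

Mass of pure BaCl2 = 397.9 g × 0.925 = 368.06 g.
M(BaCl2) = 137.33 + 2(35.45) = 208.23 g/mol.
M(Na2SO4) = 2(22.99) + 32.06 + 4(16.00) = 142.04 g/mol.
n(BaCl2) = 368.06 g / 208.23 g/mol = 1.7676 mol.
From the equation the BaCl2:Na2SO4 mole ratio is 1:1, so n(Na2SO4) = 1.7676 × 1/1 = 1.7676 mol.
Mass of Na2SO4 = 1.7676 mol × 142.04 g/mol = 251.06 g.

251.1 g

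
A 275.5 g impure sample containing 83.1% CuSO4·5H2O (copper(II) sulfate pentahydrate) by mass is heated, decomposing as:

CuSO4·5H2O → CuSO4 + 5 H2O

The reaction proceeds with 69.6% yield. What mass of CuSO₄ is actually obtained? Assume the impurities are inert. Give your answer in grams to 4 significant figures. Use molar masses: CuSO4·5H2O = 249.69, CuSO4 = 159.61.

Pure CuSO4·5H2O available = 275.5 g × 0.831 = 228.94 g.
n(CuSO4·5H2O) = 228.94 g / 249.69 g/mol = 0.91690 mol.
From the equation the CuSO4·5H2O:CuSO4 mole ratio is 1:1, so n(CuSO4) = 0.91690 × 1/1 = 0.91690 mol.
Mass of CuSO4 = 0.91690 mol × 159.61 g/mol = 146.35 g.
Actual mass collected = 146.35 g × 0.696 = 101.86 g.

101.9 g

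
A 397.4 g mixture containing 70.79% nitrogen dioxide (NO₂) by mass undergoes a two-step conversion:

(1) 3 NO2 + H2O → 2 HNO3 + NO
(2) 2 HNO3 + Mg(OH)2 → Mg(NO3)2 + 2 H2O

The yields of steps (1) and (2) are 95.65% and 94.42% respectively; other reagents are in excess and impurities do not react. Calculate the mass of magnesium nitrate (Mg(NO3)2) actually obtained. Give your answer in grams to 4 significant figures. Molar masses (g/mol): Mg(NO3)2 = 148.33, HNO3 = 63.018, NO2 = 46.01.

273.0 g

Pure NO2 = 397.4 × 0.7079 = 281.32 g.
n(NO2) = 281.32 / 46.01 = 6.1143 mol.
Step 1 (NO2:HNO3 = 3:2): theoretical n(HNO3) = 4.0762 mol; at 95.65% yield, n(HNO3) = 3.8989 mol.
Step 2 (HNO3:Mg(NO3)2 = 2:1): theoretical n(Mg(NO3)2) = 1.9494 mol, so theoretical mass = 1.9494 × 148.33 = 289.16 g.
At 94.42% yield, actual mass of Mg(NO3)2 = 289.16 × 0.9442 = 273.03 g.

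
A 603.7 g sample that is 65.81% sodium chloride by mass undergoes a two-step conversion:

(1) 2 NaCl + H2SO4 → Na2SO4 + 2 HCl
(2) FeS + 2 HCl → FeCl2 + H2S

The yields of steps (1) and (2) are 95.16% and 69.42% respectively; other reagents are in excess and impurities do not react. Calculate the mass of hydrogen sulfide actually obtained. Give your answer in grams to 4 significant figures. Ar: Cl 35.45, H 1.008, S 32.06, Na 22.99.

Pure NaCl = 603.7 × 0.6581 = 397.29 g.
M(NaCl) = 22.99 + 35.45 = 58.44 g/mol.
M(H2S) = 2(1.008) + 32.06 = 34.076 g/mol.
n(NaCl) = 397.29 / 58.44 = 6.7983 mol.
Step 1 (NaCl:HCl = 2:2): theoretical n(HCl) = 6.7983 mol; at 95.16% yield, n(HCl) = 6.4693 mol.
Step 2 (HCl:H2S = 2:1): theoretical n(H2S) = 3.2347 mol, so theoretical mass = 3.2347 × 34.076 = 110.22 g.
At 69.42% yield, actual mass of H2S = 110.22 × 0.6942 = 76.517 g.

76.52 g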